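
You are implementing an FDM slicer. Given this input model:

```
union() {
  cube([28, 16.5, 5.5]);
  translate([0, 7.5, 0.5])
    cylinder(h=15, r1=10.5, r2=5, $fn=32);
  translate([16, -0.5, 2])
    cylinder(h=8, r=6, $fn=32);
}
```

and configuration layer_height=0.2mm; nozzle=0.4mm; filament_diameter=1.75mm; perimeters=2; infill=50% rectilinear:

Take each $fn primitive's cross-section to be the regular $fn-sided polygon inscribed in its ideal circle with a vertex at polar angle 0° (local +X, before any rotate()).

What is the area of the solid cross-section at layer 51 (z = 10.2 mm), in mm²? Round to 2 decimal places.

At z = 10.2 mm: the cube is absent (z outside [0, 5.5]); the cone at (0, 7.5) contributes a regular 32-gon of circumradius 6.943 (interpolated between r1=10.5 and r2=5 at t=0.647) (area = (32/2)·6.943²·sin(360°/32) = 150.48 mm²); the cylinder at (16, -0.5) does not reach this height (z outside [2, 10]); Merging all regions: only the cone at (0, 7.5) is present, so the union is just that shape — area = 150.48 mm². Overall, the cross-section is a single solid region. Net area = 150.48 mm².

150.48 mm²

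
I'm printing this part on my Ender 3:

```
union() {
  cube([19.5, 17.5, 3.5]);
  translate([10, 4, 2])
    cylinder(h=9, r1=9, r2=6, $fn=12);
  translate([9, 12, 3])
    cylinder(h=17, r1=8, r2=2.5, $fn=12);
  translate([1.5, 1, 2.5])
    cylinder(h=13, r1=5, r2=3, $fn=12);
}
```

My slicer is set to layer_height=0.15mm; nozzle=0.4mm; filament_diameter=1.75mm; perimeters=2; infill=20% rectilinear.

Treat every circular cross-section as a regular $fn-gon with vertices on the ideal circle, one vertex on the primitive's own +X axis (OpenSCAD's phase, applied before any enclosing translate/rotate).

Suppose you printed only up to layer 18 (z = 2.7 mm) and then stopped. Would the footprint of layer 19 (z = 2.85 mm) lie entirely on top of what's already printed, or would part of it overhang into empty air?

entirely on top

Compare the two slices. At z = 2.7: the cube is present — its section is the full 19.5×17.5 rectangle (area 341.25 mm²); the cone at (10, 4) (r1=9→r2=6) has section circumradius 8.767 here — a regular 12-gon (area = (12/2)·8.767²·sin(360°/12) = 230.56 mm²); the cone at (9, 12) does not reach this height (z outside [3, 20]); the cone at (1.5, 1) contributes a regular 12-gon of circumradius 4.969 (interpolated between r1=5 and r2=3 at t=0.015) (area = (12/2)·4.969²·sin(360°/12) = 74.08 mm²); Taking the union: the regions partially overlap — summed areas 645.89 mm² minus the doubly-counted overlap 219.20 mm² gives 426.69 mm² — area = 426.69 mm². At z = 2.85: the 19.5×17.5 cube contributes its full rectangle (area 341.25 mm²); the cone at (10, 4) (r1=9→r2=6) has section circumradius 8.717 here — a regular 12-gon (area = (12/2)·8.717²·sin(360°/12) = 227.94 mm²); the cone at (9, 12) does not reach this height (z outside [3, 20]); the cone at (1.5, 1): at t=0.027 of its height the radius interpolates to r₁+(r₂−r₁)t = 4.946, giving a regular 12-gon of that circumradius (area = (12/2)·4.946²·sin(360°/12) = 73.39 mm²); Merging all regions: the regions partially overlap — summed areas 642.58 mm² minus the doubly-counted overlap 217.02 mm² gives 425.56 mm² — area = 425.56 mm². Checking containment: the cross-section at z = 2.85 is a subset of the cross-section at z = 2.7.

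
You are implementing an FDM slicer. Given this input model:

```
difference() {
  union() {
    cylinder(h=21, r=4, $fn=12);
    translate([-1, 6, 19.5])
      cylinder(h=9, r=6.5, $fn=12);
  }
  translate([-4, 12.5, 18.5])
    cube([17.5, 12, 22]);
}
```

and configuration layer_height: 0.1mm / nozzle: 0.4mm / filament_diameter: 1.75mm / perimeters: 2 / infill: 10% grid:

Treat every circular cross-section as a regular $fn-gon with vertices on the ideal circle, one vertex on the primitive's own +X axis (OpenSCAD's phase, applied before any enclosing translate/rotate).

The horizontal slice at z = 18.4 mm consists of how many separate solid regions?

At z = 18.4 mm: the r=4 cylinder contributes a regular 12-gon of circumradius 4; the cylinder at (-1, 6) is absent (z outside [19.5, 28.5]); Merging all regions: only the r=4 cylinder is present, so the union is just that shape — 1 connected region; the cube at (-4, 12.5) is not intersected at this z (z outside [18.5, 40.5]); Subtracting the remaining from the first: none of the subtracted shapes is present at this height, so that combined region is unchanged — 1 connected region. The result has 1 disconnected region.

1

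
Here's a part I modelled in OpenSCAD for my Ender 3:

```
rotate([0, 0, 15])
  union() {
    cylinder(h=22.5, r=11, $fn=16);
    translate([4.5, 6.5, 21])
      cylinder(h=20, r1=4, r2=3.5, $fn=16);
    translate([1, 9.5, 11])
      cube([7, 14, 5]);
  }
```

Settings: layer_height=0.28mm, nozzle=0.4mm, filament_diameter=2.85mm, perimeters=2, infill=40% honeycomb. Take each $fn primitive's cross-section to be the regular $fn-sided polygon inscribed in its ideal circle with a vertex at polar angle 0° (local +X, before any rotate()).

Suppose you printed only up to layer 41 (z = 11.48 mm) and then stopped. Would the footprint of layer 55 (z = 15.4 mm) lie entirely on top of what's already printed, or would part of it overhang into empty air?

entirely on top

Compare the two slices. At z = 11.48: the r=11 cylinder contributes a regular 16-gon of circumradius 11 (area = (16/2)·11.000²·sin(360°/16) = 370.44 mm²); the cone at (4.5, 6.5) is absent (z outside [21, 41]); the cube at (1, 9.5) (footprint 7×14) is included at this height (area 98.00 mm²); Taking the union: the regions partially overlap — summed areas 468.44 mm² minus the doubly-counted overlap 3.48 mm² gives 464.96 mm² — area = 464.96 mm²; (rotated 15° about Z; rotation is an isometry so areas/perimeters/island counts are preserved). At z = 15.4: the r=11 cylinder gives a regular 16-gon of circumradius 11 (constant along its height) (area = (16/2)·11.000²·sin(360°/16) = 370.44 mm²); the cone at (4.5, 6.5) is not intersected at this z (z outside [21, 41]); the cube at (1, 9.5) (footprint 7×14) is included at this height (area 98.00 mm²); Merging all regions: the regions partially overlap — summed areas 468.44 mm² minus the doubly-counted overlap 3.48 mm² gives 464.96 mm² — area = 464.96 mm²; (whole slice rotated 15° about Z — lengths, areas and connectivity unchanged). Checking containment: the cross-section at z = 15.4 is a subset of the cross-section at z = 11.48.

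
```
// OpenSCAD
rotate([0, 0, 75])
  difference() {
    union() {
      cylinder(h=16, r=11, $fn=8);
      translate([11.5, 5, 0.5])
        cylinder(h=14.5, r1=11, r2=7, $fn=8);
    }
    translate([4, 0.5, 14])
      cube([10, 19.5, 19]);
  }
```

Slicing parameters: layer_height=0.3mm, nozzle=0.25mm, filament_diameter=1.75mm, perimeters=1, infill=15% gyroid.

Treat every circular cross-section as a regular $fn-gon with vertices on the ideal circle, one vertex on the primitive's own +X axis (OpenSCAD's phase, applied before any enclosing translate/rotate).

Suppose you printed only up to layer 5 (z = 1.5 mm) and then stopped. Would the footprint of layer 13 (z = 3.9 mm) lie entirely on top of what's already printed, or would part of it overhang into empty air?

Compare the two slices. At z = 1.5: the r=11 cylinder gives a regular 8-gon of circumradius 11 (constant along its height) (area = (8/2)·11.000²·sin(360°/8) = 342.24 mm²); the cone at (11.5, 5): at t=0.069 of its height the radius interpolates to r₁+(r₂−r₁)t = 10.724, giving a regular 8-gon of that circumradius (area = (8/2)·10.724²·sin(360°/8) = 325.29 mm²); Taking the union: the regions partially overlap — summed areas 667.53 mm² minus the doubly-counted overlap 90.96 mm² gives 576.57 mm² — area = 576.57 mm²; the cube at (4, 0.5) is not intersected at this z (z outside [14, 33]); Taking the first minus the rest: none of the subtracted shapes is present at this height, so that combined region is unchanged — area = 576.57 mm²; (rotated 75° about Z; rotation is an isometry so areas/perimeters/island counts are preserved). At z = 3.9: the r=11 cylinder contributes a regular 8-gon of circumradius 11 (area = (8/2)·11.000²·sin(360°/8) = 342.24 mm²); the cone at (11.5, 5) contributes a regular 8-gon of circumradius 10.062 (interpolated between r1=11 and r2=7 at t=0.234) (area = (8/2)·10.062²·sin(360°/8) = 286.36 mm²); Taking the union: the regions partially overlap — summed areas 628.60 mm² minus the doubly-counted overlap 79.64 mm² gives 548.96 mm² — area = 548.96 mm²; the cube at (4, 0.5) is not intersected at this z (z outside [14, 33]); Subtracting the remaining from the first: none of the subtracted shapes is present at this height, so that combined region is unchanged — area = 548.96 mm²; (rotated 75° about Z; rotation is an isometry so areas/perimeters/island counts are preserved). Checking containment: the cross-section at z = 3.9 is a subset of the cross-section at z = 1.5.

entirely on top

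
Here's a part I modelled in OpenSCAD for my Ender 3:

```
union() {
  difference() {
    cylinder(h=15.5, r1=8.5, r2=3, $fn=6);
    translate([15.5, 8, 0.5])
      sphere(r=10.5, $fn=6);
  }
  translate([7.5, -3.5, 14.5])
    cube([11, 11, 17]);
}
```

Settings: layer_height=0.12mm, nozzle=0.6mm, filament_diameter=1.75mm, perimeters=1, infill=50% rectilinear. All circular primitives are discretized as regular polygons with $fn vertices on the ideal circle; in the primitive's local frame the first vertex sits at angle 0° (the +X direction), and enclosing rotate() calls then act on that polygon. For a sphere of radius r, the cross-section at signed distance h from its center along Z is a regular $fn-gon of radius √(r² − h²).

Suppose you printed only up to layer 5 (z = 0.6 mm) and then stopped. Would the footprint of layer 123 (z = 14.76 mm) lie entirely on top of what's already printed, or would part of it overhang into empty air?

Compare the two slices. At z = 0.6: the cone contributes a regular 6-gon of circumradius 8.287 (interpolated between r1=8.5 and r2=3 at t=0.039) (area = (6/2)·8.287²·sin(360°/6) = 178.43 mm²); the r=10.5 sphere at (15.5, 8) slices to a regular 6-gon of circumradius 10.500 (√(r²−h²) with h=0.1 from center) (area = (6/2)·10.500²·sin(360°/6) = 286.41 mm²); After the difference (first − rest): starting from the cone (178.43 mm²), the r=10.5 sphere at (15.5, 8) misses the remaining region (no effect) — area = 178.43 mm²; the cube at (7.5, -3.5) is not intersected at this z (z outside [14.5, 31.5]); Combining (union): only that combined region is present, so the union is just that shape — area = 178.43 mm². At z = 14.76: the cone: at t=0.952 of its height the radius interpolates to r₁+(r₂−r₁)t = 3.263, giving a regular 6-gon of that circumradius (area = (6/2)·3.263²·sin(360°/6) = 27.66 mm²); the sphere at (15.5, 8) does not reach this height (|z−center|=14.260 > r=10.5); After the difference (first − rest): none of the subtracted shapes is present at this height, so the cone is unchanged — area = 27.66 mm²; the cube at (7.5, -3.5) (footprint 11×11) is included at this height (area 121.00 mm²); Merging all regions: the 2 present regions are separate (no shared area or edge), so areas and boundary lengths simply add and each stays a separate island — area = 148.66 mm². Checking containment: at z = 14.76 the cross-section extends beyond the z = 0.6 cross-section by about 119.93 mm².

part overhangs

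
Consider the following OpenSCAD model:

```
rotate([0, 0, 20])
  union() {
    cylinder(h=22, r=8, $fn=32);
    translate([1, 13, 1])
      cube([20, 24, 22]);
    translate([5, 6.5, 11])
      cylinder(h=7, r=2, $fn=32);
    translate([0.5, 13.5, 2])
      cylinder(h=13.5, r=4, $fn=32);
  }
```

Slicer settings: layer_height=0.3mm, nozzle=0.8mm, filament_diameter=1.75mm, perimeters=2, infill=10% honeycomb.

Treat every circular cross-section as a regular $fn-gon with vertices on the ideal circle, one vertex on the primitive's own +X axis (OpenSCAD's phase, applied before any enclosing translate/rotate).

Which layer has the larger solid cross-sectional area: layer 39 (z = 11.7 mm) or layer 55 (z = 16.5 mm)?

layer 39 (z = 11.7 mm)

Layer 39 (z = 11.7): the r=8 cylinder gives a regular 32-gon of circumradius 8 (constant along its height) (area = (32/2)·8.000²·sin(360°/32) = 199.77 mm²); the 20×24 cube at (1, 13) contributes its full rectangle (area 480.00 mm²); the cylinder at (5, 6.5): section is a regular 32-gon, circumradius r=2 (area = (32/2)·2.000²·sin(360°/32) = 12.49 mm²); the r=4 cylinder at (0.5, 13.5) contributes a regular 32-gon of circumradius 4 (area = (32/2)·4.000²·sin(360°/32) = 49.94 mm²); Combining (union): the regions partially overlap — summed areas 742.20 mm² minus the doubly-counted overlap 17.26 mm² gives 724.95 mm² — area = 724.95 mm²; (rotated 20° about Z; rotation is an isometry so areas/perimeters/island counts are preserved). So its area = 724.95 mm². Layer 55 (z = 16.5): the r=8 cylinder contributes a regular 32-gon of circumradius 8 (area = (32/2)·8.000²·sin(360°/32) = 199.77 mm²); the cube at (1, 13) (footprint 20×24) is included at this height (area 480.00 mm²); the r=2 cylinder at (5, 6.5) gives a regular 32-gon of circumradius 2 (constant along its height) (area = (32/2)·2.000²·sin(360°/32) = 12.49 mm²); the cylinder at (0.5, 13.5) does not reach this height (z outside [2, 15.5]); Taking the union: the regions partially overlap — summed areas 692.26 mm² minus the doubly-counted overlap 5.02 mm² gives 687.24 mm² — area = 687.24 mm²; (rotated 20° about Z; rotation is an isometry so areas/perimeters/island counts are preserved). So its area = 687.24 mm². Layer 39 is larger (724.95 vs 687.24 mm²).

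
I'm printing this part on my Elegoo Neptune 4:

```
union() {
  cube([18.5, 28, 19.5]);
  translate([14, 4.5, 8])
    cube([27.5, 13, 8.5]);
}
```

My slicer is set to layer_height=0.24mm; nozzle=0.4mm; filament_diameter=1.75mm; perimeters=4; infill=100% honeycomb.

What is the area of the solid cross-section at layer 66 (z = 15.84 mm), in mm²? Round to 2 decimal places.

817.00 mm²

At z = 15.84 mm: the cube is present — its section is the full 18.5×28 rectangle (area 518.00 mm²); the 27.5×13 cube at (14, 4.5) contributes its full rectangle (area 357.50 mm²); Taking the union: the regions partially overlap — summed areas 875.50 mm² minus the doubly-counted overlap 58.50 mm² gives 817.00 mm² — area = 817.00 mm². Overall, the cross-section is a single solid region. Net area = 817.00 mm².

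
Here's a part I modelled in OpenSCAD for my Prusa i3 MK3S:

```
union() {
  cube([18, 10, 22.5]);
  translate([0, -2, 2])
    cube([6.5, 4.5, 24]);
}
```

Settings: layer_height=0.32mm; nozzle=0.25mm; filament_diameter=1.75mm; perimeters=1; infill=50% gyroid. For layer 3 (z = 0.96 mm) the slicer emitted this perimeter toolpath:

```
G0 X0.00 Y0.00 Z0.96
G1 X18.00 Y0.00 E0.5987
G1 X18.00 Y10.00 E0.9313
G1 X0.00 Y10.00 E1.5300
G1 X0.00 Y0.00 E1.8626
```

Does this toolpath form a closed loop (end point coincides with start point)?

Start point (G0): (0.00, 0.00). End point (last G1): the path returns to the start — closed.

yes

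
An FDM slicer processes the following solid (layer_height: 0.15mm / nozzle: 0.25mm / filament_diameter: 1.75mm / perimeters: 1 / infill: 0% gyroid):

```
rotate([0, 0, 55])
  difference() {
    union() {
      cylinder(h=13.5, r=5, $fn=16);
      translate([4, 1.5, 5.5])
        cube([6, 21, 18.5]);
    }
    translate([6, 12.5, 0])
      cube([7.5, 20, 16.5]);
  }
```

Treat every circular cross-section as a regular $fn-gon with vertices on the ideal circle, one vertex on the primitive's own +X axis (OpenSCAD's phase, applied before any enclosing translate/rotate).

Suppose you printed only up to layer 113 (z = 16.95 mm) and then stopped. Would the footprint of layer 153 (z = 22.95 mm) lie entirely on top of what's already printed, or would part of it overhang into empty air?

entirely on top

Compare the two slices. At z = 16.95: the cylinder is absent (z outside [0, 13.5]); the cube at (4, 1.5) (footprint 6×21) is included at this height (area 126.00 mm²); Combining (union): only the 6×21 cube at (4, 1.5) is present, so the union is just that shape — area = 126.00 mm²; the cube at (6, 12.5) is not intersected at this z (z outside [0, 16.5]); Subtracting the remaining from the first: none of the subtracted shapes is present at this height, so that combined region is unchanged — area = 126.00 mm²; (whole slice rotated 55° about Z — lengths, areas and connectivity unchanged). At z = 22.95: the cylinder is absent (z outside [0, 13.5]); the cube at (4, 1.5) (footprint 6×21) is included at this height (area 126.00 mm²); Combining (union): only the 6×21 cube at (4, 1.5) is present, so the union is just that shape — area = 126.00 mm²; the cube at (6, 12.5) is absent (z outside [0, 16.5]); Taking the first minus the rest: none of the subtracted shapes is present at this height, so the result so far is unchanged — area = 126.00 mm²; (whole slice rotated 55° about Z — lengths, areas and connectivity unchanged). Checking containment: the cross-section at z = 22.95 is a subset of the cross-section at z = 16.95.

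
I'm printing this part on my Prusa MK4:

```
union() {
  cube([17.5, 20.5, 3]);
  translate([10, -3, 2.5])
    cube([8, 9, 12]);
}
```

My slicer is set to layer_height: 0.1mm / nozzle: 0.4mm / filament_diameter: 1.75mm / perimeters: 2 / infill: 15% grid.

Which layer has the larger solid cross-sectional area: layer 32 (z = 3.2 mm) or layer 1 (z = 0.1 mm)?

layer 1 (z = 0.1 mm)

Layer 32 (z = 3.2): the cube is not intersected at this z (z outside [0, 3]); the 8×9 cube at (10, -3) contributes its full rectangle (area 72.00 mm²); Taking the union: only the 8×9 cube at (10, -3) is present, so the union is just that shape — area = 72.00 mm². So its area = 72.00 mm². Layer 1 (z = 0.1): the cube (footprint 17.5×20.5) is included at this height (area 358.75 mm²); the cube at (10, -3) does not reach this height (z outside [2.5, 14.5]); Merging all regions: only the 17.5×20.5 cube is present, so the union is just that shape — area = 358.75 mm². So its area = 358.75 mm². Layer 1 is larger (358.75 vs 72.00 mm²).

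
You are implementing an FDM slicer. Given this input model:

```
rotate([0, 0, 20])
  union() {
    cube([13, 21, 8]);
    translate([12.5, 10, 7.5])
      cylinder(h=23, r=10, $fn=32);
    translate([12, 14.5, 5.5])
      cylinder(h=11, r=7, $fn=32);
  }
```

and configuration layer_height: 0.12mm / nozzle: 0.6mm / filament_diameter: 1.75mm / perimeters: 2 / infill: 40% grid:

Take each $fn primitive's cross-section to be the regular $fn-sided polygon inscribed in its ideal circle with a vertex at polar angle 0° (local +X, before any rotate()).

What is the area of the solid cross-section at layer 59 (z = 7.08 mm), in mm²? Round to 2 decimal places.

At z = 7.08 mm: the cube is present — its section is the full 13×21 rectangle (area 273.00 mm²); the cylinder at (12.5, 10) does not reach this height (z outside [7.5, 30.5]); the cylinder at (12, 14.5): section is a regular 32-gon, circumradius r=7 (area = (32/2)·7.000²·sin(360°/32) = 152.95 mm²); Combining (union): the regions partially overlap — summed areas 425.95 mm² minus the doubly-counted overlap 89.11 mm² gives 336.84 mm² — area = 336.84 mm²; (whole slice rotated 20° about Z — lengths, areas and connectivity unchanged). Overall, the cross-section is a single solid region. Net area = 336.84 mm².

336.84 mm²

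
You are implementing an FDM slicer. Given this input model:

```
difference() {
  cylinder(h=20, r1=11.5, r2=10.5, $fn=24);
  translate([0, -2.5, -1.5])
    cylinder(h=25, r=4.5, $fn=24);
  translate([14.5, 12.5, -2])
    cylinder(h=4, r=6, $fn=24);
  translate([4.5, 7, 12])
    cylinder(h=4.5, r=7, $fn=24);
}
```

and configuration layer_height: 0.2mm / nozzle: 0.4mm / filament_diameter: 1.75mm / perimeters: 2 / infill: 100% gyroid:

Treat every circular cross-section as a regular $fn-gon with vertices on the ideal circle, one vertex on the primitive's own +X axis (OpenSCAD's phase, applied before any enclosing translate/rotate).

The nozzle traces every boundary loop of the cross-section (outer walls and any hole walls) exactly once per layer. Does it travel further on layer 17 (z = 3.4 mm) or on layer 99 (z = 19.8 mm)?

Layer 17 (z = 3.4): the cone contributes a regular 24-gon of circumradius 11.330 (interpolated between r1=11.5 and r2=10.5 at t=0.170) (perimeter = 2·24·11.330·sin(180°/24) = 70.99 mm); the r=4.5 cylinder at (0, -2.5) gives a regular 24-gon of circumradius 4.5 (constant along its height) (perimeter = 2·24·4.500·sin(180°/24) = 28.19 mm); the cylinder at (14.5, 12.5) does not reach this height (z outside [-2, 2]); the cylinder at (4.5, 7) does not reach this height (z outside [12, 16.5]); After the difference (first − rest): starting from the cone, the r=4.5 cylinder at (0, -2.5) lies wholly inside it (removes its full 62.89 mm² and its 28.19 mm outline becomes a hole wall) — boundary (outer + 1 inner loop) = 99.18 mm. So its perimeter = 99.18 mm. Layer 99 (z = 19.8): the cone: at t=0.990 of its height the radius interpolates to r₁+(r₂−r₁)t = 10.510, giving a regular 24-gon of that circumradius (perimeter = 2·24·10.510·sin(180°/24) = 65.85 mm); the cylinder at (0, -2.5): section is a regular 24-gon, circumradius r=4.5 (perimeter = 2·24·4.500·sin(180°/24) = 28.19 mm); the cylinder at (14.5, 12.5) does not reach this height (z outside [-2, 2]); the cylinder at (4.5, 7) does not reach this height (z outside [12, 16.5]); After the difference (first − rest): starting from the cone, the r=4.5 cylinder at (0, -2.5) lies wholly inside it (removes its full 62.89 mm² and its 28.19 mm outline becomes a hole wall) — boundary (outer + 1 inner loop) = 94.04 mm. So its perimeter = 94.04 mm. Layer 17 is larger (99.18 vs 94.04 mm).

layer 17 (z = 3.4 mm)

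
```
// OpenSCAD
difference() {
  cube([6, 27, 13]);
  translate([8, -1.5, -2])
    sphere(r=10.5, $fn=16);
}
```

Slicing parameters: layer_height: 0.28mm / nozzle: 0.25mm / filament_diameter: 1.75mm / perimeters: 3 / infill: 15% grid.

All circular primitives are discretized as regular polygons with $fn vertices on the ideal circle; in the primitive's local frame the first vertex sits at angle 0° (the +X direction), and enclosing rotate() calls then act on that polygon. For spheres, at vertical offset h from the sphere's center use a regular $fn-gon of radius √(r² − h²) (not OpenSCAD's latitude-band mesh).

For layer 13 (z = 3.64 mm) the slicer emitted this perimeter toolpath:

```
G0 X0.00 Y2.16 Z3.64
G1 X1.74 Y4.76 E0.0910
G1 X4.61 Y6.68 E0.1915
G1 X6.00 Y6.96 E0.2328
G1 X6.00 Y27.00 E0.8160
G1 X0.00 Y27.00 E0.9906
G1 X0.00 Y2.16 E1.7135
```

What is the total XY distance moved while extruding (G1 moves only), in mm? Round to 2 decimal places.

Sum the Euclidean lengths of each G1 segment: total = 58.88 mm.

58.88 mm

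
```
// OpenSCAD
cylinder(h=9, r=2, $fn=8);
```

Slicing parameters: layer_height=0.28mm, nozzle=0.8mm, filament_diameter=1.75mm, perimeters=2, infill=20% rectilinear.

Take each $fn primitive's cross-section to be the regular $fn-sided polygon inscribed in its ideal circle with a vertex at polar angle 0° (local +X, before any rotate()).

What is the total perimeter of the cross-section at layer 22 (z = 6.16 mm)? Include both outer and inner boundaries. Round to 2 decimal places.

At z = 6.16 mm: the r=2 cylinder contributes a regular 8-gon of circumradius 2 (perimeter = 2·8·2.000·sin(180°/8) = 12.25 mm). Overall, the cross-section is a single solid region. Total boundary length (outer) = 12.25 mm.

12.25 mm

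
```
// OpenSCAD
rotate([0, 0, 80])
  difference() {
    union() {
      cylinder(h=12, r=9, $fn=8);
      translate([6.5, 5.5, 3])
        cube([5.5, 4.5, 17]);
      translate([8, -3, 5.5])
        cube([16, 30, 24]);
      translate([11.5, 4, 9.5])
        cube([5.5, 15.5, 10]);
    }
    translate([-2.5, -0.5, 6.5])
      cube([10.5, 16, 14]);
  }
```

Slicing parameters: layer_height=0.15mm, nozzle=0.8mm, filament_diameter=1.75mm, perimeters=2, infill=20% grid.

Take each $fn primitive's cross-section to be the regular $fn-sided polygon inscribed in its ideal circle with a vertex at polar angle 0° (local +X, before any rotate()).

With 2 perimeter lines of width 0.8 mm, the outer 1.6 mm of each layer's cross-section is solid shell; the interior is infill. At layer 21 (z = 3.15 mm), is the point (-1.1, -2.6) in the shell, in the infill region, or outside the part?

At z = 3.15 mm: the r=9 cylinder contributes a regular 8-gon of circumradius 9; the cube at (6.5, 5.5) (footprint 5.5×4.5) is included at this height; the cube at (8, -3) is not intersected at this z (z outside [5.5, 29.5]); the cube at (11.5, 4) is not intersected at this z (z outside [9.5, 19.5]); Merging all regions: the regions partially overlap (shared area 0.06 mm²), so overlapping operands fuse into one piece — 1 connected region; the cube at (-2.5, -0.5) is not intersected at this z (z outside [6.5, 20.5]); After the difference (first − rest): none of the subtracted shapes is present at this height, so that combined region is unchanged — 1 connected region; (whole slice rotated 80° about Z — lengths, areas and connectivity unchanged). Overall, the cross-section is a single solid region. Undo the 80° rotation: the query point maps to (-2.752, 0.632) in the un-rotated model frame. The nearest boundary edge runs (-9.00, 0.00)→(-6.36, 6.36); distance from the point to it = 5.53 mm. The point is inside the cross-section and 5.53 mm from the nearest boundary — more than the 1.6 mm shell width (2 × 0.8), so it's in the infill interior.

infill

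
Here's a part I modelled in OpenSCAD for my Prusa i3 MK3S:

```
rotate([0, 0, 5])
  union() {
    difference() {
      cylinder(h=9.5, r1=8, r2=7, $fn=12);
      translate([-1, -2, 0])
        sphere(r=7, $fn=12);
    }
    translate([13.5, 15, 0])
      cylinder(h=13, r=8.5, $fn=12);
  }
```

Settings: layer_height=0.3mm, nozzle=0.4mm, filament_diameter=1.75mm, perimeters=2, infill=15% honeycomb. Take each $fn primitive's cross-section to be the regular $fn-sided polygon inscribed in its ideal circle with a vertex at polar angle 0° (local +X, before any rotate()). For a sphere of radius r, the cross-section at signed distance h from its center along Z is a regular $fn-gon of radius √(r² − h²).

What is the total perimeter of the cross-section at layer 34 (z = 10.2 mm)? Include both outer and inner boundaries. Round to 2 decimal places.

At z = 10.2 mm: the cone is not intersected at this z (z outside [0, 9.5]); the sphere at (-1, -2) is not intersected at this z (|z−center|=10.200 > r=7); Subtracting the remaining from the first: the first operand is absent here, so nothing remains; the r=8.5 cylinder at (13.5, 15) gives a regular 12-gon of circumradius 8.5 (constant along its height) (perimeter = 2·12·8.500·sin(180°/12) = 52.80 mm); Merging all regions: only the r=8.5 cylinder at (13.5, 15) is present, so the union is just that shape — boundary = 52.80 mm; (rotated 5° about Z; rotation is an isometry so areas/perimeters/island counts are preserved). Overall, the cross-section is a single solid region. Total boundary length (outer) = 52.80 mm.

52.80 mm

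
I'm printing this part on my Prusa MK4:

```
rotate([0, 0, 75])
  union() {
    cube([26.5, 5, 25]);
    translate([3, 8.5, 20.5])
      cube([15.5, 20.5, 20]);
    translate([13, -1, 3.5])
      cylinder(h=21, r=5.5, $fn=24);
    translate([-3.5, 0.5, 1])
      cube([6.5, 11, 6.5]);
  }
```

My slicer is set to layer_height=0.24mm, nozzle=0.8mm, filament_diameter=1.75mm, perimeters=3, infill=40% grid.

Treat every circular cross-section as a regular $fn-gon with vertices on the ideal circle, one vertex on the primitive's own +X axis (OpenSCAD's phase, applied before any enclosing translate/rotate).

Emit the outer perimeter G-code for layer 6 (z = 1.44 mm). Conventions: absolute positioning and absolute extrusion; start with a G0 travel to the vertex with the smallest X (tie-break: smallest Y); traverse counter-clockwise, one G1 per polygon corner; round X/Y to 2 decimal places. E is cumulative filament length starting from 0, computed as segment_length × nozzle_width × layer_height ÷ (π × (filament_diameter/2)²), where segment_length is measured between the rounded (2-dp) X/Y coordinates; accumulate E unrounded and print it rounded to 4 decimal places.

At z = 1.44 mm: the 26.5×5 cube contributes its full rectangle; the cube at (3, 8.5) is absent (z outside [20.5, 40.5]); the cylinder at (13, -1) does not reach this height (z outside [3.5, 24.5]); the 6.5×11 cube at (-3.5, 0.5) contributes its full rectangle; Merging all regions: the regions partially overlap (shared area 13.50 mm²), so overlapping operands fuse into one piece — 1 connected region; (whole slice rotated 75° about Z — lengths, areas and connectivity unchanged). The outline is a single polygon with 8 vertices. Extrusion per mm of travel: 0.8 × 0.24 / (π × 0.875²) = 0.079824. Accumulating E over each segment gives final E = 6.6245.

G0 X-12.01 Y-0.40 Z1.44
G1 X-1.39 Y-3.25 E0.8777
G1 X-0.48 Y0.13 E1.1571
G1 X0.00 Y0.00 E1.1968
G1 X6.86 Y25.60 E3.3124
G1 X2.03 Y26.89 E3.7115
G1 X-4.05 Y4.19 E5.5874
G1 X-10.33 Y5.87 E6.1063
G1 X-12.01 Y-0.40 E6.6245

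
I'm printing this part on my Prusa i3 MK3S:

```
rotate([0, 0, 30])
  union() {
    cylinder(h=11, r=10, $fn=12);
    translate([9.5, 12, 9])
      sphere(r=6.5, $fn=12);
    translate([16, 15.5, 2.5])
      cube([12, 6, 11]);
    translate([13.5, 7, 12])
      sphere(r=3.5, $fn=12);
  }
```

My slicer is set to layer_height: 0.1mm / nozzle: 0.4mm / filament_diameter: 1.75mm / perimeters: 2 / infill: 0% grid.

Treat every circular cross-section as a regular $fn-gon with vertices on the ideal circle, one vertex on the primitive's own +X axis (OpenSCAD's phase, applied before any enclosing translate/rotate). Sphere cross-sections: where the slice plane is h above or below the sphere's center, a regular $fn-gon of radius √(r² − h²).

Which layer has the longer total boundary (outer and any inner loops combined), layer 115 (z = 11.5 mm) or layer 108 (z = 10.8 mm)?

layer 108 (z = 10.8 mm)

Layer 115 (z = 11.5): the cylinder is absent (z outside [0, 11]); the r=6.5 sphere at (9.5, 12) slices to a regular 12-gon of circumradius 6.000 (√(r²−h²) with h=2.5 from center) (perimeter = 2·12·6.000·sin(180°/12) = 37.27 mm); the cube at (16, 15.5) (footprint 12×6) is included at this height (perimeter 36.00 mm); the r=3.5 sphere at (13.5, 7) slices to a regular 12-gon of circumradius 3.464 (√(r²−h²) with h=0.5 from center) (perimeter = 2·12·3.464·sin(180°/12) = 21.52 mm); Merging all regions: the regions partially overlap (shared area 12.34 mm²), so the edge portions inside another operand are dropped and the merged outline is re-measured after clipping — boundary = 80.51 mm; (whole slice rotated 30° about Z — lengths, areas and connectivity unchanged). So its perimeter = 80.51 mm. Layer 108 (z = 10.8): the cylinder: section is a regular 12-gon, circumradius r=10 (perimeter = 2·12·10.000·sin(180°/12) = 62.12 mm); the sphere at (9.5, 12): section is a regular 12-gon, circumradius = √(r²−h²) = √(6.5²−1.8²) = 6.246 (perimeter = 2·12·6.246·sin(180°/12) = 38.80 mm); the cube at (16, 15.5) is present — its section is the full 12×6 rectangle (perimeter 36.00 mm); the r=3.5 sphere at (13.5, 7) contributes a regular 12-gon of circumradius √(3.5²−1.2²) = 3.288 (perimeter = 2·12·3.288·sin(180°/12) = 20.42 mm); Combining (union): the regions partially overlap (shared area 14.16 mm²), so the edge portions inside another operand are dropped and the merged outline is re-measured after clipping — boundary = 134.57 mm; (rotated 30° about Z; rotation is an isometry so areas/perimeters/island counts are preserved). So its perimeter = 134.57 mm. Layer 108 is larger (134.57 vs 80.51 mm).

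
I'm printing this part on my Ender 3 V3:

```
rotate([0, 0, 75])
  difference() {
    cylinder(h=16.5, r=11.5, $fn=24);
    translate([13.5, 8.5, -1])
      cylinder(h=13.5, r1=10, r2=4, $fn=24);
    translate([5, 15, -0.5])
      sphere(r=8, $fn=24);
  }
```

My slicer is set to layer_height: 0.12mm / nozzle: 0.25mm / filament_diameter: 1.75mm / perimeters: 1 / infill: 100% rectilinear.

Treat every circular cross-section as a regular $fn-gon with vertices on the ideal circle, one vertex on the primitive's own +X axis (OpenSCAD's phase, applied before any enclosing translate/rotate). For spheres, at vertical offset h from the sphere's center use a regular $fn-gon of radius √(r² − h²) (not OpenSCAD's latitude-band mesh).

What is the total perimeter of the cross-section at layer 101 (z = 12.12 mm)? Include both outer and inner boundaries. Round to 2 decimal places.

At z = 12.12 mm: the r=11.5 cylinder contributes a regular 24-gon of circumradius 11.5 (perimeter = 2·24·11.500·sin(180°/24) = 72.05 mm); the cone at (13.5, 8.5): at t=0.972 of its height the radius interpolates to r₁+(r₂−r₁)t = 4.169, giving a regular 24-gon of that circumradius (perimeter = 2·24·4.169·sin(180°/24) = 26.12 mm); the sphere at (5, 15) is absent (|z−center|=12.620 > r=8); Taking the first minus the rest: starting from the r=11.5 cylinder, the cone at (13.5, 8.5) misses the remaining region (no effect) — boundary = 72.05 mm; (rotated 75° about Z; rotation is an isometry so areas/perimeters/island counts are preserved). Overall, the cross-section is a single solid region. Total boundary length (outer) = 72.05 mm.

72.05 mm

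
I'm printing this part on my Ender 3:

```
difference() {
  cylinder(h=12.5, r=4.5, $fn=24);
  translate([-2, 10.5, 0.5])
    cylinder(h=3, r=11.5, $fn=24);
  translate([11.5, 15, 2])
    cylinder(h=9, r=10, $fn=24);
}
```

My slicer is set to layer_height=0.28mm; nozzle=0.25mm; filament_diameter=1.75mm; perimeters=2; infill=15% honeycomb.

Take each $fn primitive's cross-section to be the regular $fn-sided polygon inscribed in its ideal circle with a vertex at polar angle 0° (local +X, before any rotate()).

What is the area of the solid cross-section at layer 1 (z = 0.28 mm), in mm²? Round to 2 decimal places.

At z = 0.28 mm: the r=4.5 cylinder contributes a regular 24-gon of circumradius 4.5 (area = (24/2)·4.500²·sin(360°/24) = 62.89 mm²); the cylinder at (-2, 10.5) does not reach this height (z outside [0.5, 3.5]); the cylinder at (11.5, 15) is absent (z outside [2, 11]); After the difference (first − rest): none of the subtracted shapes is present at this height, so the r=4.5 cylinder is unchanged — area = 62.89 mm². Overall, the cross-section is a single solid region. Net area = 62.89 mm².

62.89 mm²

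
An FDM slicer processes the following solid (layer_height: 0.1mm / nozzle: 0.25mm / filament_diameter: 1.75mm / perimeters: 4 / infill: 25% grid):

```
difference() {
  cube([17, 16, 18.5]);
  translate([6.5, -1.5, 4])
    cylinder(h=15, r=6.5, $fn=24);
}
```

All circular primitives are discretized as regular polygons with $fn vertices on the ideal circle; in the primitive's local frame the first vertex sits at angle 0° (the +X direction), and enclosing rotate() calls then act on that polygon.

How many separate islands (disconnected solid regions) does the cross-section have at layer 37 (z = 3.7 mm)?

At z = 3.7 mm: the cube (footprint 17×16) is included at this height; the cylinder at (6.5, -1.5) is not intersected at this z (z outside [4, 19]); Subtracting the remaining from the first: none of the subtracted shapes is present at this height, so the 17×16 cube is unchanged — 1 connected region. Overall, the cross-section is a single solid region. Island count = 1.

1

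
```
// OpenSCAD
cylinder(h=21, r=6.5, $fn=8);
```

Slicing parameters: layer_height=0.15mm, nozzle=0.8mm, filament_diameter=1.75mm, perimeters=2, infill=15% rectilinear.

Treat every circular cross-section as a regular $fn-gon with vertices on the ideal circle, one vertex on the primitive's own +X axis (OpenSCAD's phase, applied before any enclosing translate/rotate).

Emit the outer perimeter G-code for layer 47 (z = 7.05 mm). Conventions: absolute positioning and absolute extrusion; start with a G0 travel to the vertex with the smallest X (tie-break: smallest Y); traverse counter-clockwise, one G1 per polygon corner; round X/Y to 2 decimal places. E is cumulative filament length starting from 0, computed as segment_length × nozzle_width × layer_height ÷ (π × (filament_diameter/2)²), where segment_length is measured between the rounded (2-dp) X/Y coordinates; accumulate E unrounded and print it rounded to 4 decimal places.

G0 X-6.50 Y0.00 Z7.05
G1 X-4.60 Y-4.60 E0.2483
G1 X0.00 Y-6.50 E0.4966
G1 X4.60 Y-4.60 E0.7449
G1 X6.50 Y0.00 E0.9932
G1 X4.60 Y4.60 E1.2415
G1 X0.00 Y6.50 E1.4898
G1 X-4.60 Y4.60 E1.7381
G1 X-6.50 Y0.00 E1.9864

At z = 7.05 mm: the r=6.5 cylinder gives a regular 8-gon of circumradius 6.5 (constant along its height). The outline is a single polygon with 8 vertices. Extrusion per mm of travel: 0.8 × 0.15 / (π × 0.875²) = 0.049890. Accumulating E over each segment gives final E = 1.9864.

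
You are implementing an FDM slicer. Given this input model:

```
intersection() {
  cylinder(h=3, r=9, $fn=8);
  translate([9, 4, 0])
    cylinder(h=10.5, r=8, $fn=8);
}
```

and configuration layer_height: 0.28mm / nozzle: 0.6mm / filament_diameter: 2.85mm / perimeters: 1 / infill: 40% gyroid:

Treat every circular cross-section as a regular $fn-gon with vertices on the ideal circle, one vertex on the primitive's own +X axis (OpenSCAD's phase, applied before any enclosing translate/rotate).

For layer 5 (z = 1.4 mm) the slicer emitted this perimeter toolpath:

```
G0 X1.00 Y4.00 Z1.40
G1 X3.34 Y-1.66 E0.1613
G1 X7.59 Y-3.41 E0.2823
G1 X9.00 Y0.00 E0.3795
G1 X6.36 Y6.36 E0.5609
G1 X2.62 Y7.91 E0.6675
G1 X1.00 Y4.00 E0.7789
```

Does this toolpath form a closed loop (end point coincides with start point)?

yes

Start point (G0): (1.00, 4.00). End point (last G1): the path returns to the start — closed.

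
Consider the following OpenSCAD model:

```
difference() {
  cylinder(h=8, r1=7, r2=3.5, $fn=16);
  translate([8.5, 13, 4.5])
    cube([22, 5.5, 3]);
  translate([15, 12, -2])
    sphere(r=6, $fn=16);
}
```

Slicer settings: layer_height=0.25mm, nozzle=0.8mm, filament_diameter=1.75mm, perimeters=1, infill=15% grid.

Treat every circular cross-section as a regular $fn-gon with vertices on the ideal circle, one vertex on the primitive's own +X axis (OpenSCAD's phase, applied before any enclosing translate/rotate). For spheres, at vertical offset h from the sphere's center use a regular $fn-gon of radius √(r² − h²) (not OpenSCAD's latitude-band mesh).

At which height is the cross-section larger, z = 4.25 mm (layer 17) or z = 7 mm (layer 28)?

layer 17 (z = 4.25 mm)

Layer 17 (z = 4.25): the cone contributes a regular 16-gon of circumradius 5.141 (interpolated between r1=7 and r2=3.5 at t=0.531) (area = (16/2)·5.141²·sin(360°/16) = 80.90 mm²); the cube at (8.5, 13) is not intersected at this z (z outside [4.5, 7.5]); the sphere at (15, 12) does not reach this height (|z−center|=6.250 > r=6); After the difference (first − rest): none of the subtracted shapes is present at this height, so the cone is unchanged — area = 80.90 mm². So its area = 80.90 mm². Layer 28 (z = 7): the cone contributes a regular 16-gon of circumradius 3.938 (interpolated between r1=7 and r2=3.5 at t=0.875) (area = (16/2)·3.938²·sin(360°/16) = 47.46 mm²); the 22×5.5 cube at (8.5, 13) contributes its full rectangle (area 121.00 mm²); the sphere at (15, 12) is absent (|z−center|=9.000 > r=6); Subtracting the remaining from the first: starting from the cone (47.46 mm²), the 22×5.5 cube at (8.5, 13) misses the remaining region (no effect) — area = 47.46 mm². So its area = 47.46 mm². Layer 17 is larger (80.90 vs 47.46 mm²).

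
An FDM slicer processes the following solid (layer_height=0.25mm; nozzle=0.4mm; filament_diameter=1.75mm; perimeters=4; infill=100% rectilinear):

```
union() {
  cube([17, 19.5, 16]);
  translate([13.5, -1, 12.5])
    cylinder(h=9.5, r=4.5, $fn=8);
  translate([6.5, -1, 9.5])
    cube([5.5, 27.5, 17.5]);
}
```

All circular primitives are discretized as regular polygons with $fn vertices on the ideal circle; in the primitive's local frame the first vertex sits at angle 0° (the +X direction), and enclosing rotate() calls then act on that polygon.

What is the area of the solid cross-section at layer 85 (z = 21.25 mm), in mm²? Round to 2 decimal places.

200.49 mm²

At z = 21.25 mm: the cube is not intersected at this z (z outside [0, 16]); the cylinder at (13.5, -1): section is a regular 8-gon, circumradius r=4.5 (area = (8/2)·4.500²·sin(360°/8) = 57.28 mm²); the 5.5×27.5 cube at (6.5, -1) contributes its full rectangle (area 151.25 mm²); Combining (union): the regions partially overlap — summed areas 208.53 mm² minus the doubly-counted overlap 8.03 mm² gives 200.49 mm² — area = 200.49 mm². Overall, the cross-section is a single solid region. Net area = 200.49 mm².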